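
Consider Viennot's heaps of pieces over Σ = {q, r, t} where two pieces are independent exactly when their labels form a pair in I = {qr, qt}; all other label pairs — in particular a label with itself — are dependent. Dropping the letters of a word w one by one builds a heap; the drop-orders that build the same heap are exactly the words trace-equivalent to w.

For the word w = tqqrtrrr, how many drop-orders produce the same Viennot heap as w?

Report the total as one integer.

drop 0:t onto floor
drop 1:q onto floor
drop 2:q onto {1:q}
drop 3:r onto {0:t}
drop 4:t onto {3:r}
drop 5:r onto {4:t}
drop 6:r onto {5:r}
drop 7:r onto {6:r}
ground layer = {0:t, 1:q}
drop-orders for the pieces not yet dropped (sum over which currently-grounded one goes next):
  1 to go: {2} 1  {7} 1
  2 to go: {1,2} 1  {2,7} 2  {6,7} 1
  3 to go: {1,2,7} 3  {2,6,7} 3  {5,6,7} 1
  4 to go: {1,2,6,7} 6  {2,5,6,7} 4  {4,5,6,7} 1
  5 to go: {1,2,5,6,7} 10  {2,4,5,6,7} 5  {3,4,5,6,7} 1
  6 to go: {0,3,4,5,6,7} 1  {1,2,4,5,6,7} 15  {2,3,4,5,6,7} 6
  if 0:t drops first: 21 orders
  if 1:q drops first: 7 orders
heap linearizations: 28

28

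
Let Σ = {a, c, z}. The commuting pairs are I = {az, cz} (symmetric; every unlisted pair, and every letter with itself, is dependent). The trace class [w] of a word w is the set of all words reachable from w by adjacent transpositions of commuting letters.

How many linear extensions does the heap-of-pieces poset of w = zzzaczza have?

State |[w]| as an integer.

56

#0=z has no predecessor
#1=z depends on [0:z]
#2=z depends on [1:z]
#3=a has no predecessor
#4=c depends on [3:a]
#5=z depends on [2:z]
#6=z depends on [5:z]
#7=a depends on [4:c]
sources: [0:z, 3:a]
N(rest) = Σ N(rest − s) over sources s of rest; N(one piece) = 1:
  size 1 → [6]=1  [7]=1
  size 2 → [4,7]=1  [5,6]=1  [6,7]=2
  size 3 → [2,5,6]=1  [3,4,7]=1  [4,6,7]=3  [5,6,7]=3
  size 4 → [1,2,5,6]=1  [2,5,6,7]=4  [3,4,6,7]=4  [4,5,6,7]=6
  size 5 → [0,1,2,5,6]=1  [1,2,5,6,7]=5  [2,4,5,6,7]=10  [3,4,5,6,7]=10
  size 6 → [0,1,2,5,6,7]=6  [1,2,4,5,6,7]=15  [2,3,4,5,6,7]=20
  first=0(z) contributes 35
  first=3(a) contributes 21
|[w]| = 56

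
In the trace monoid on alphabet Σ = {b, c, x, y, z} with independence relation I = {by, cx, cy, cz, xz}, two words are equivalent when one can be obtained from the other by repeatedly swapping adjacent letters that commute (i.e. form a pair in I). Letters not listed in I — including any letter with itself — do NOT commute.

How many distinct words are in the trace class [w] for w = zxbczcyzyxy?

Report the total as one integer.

56

piece 0:z — minimal
piece 1:x — minimal
piece 2:b rests on {0:z, 1:x}
piece 3:c rests on {2:b}
piece 4:z rests on {2:b}
piece 5:c rests on {3:c}
piece 6:y rests on {4:z}
piece 7:z rests on {6:y}
piece 8:y rests on {7:z}
piece 9:x rests on {8:y}
piece 10:y rests on {9:x}
minimal pieces: {0:z, 1:x}
ways to finish when only these pieces remain (= sum over removing one remaining piece with nothing left below it):
  1 left: {5}→1  {10}→1
  2 left: {3,5}→1  {5,10}→2  {9,10}→1
  3 left: {3,5,10}→3  {5,9,10}→3  {8,9,10}→1
  4 left: {3,5,9,10}→6  {5,8,9,10}→4  {7,8,9,10}→1
  5 left: {3,5,8,9,10}→10  {5,7,8,9,10}→5  {6,7,8,9,10}→1
  6 left: {3,5,7,8,9,10}→15  {4,6,7,8,9,10}→1  {5,6,7,8,9,10}→6
  7 left: {3,5,6,7,8,9,10}→21  {4,5,6,7,8,9,10}→7
  8 left: {3,4,5,6,7,8,9,10}→28
  9 left: {2,3,4,5,6,7,8,9,10}→28
  placing 0:z first → 28 extensions
  placing 1:x first → 28 extensions
total linear extensions = 56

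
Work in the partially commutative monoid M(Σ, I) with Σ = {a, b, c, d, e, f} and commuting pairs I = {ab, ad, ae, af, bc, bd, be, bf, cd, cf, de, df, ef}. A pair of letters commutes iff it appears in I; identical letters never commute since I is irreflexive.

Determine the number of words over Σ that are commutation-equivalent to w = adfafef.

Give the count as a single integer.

420

drop 0:a onto floor
drop 1:d onto floor
drop 2:f onto floor
drop 3:a onto {0:a}
drop 4:f onto {2:f}
drop 5:e onto floor
drop 6:f onto {4:f}
ground layer = {0:a, 1:d, 2:f, 5:e}
drop-orders for the pieces not yet dropped (sum over which currently-grounded one goes next):
  1 to go: {1} 1  {3} 1  {5} 1  {6} 1
  2 to go: {0,3} 1  {1,3} 2  {1,5} 2  {1,6} 2  {3,5} 2  {3,6} 2  {4,6} 1  {5,6} 2
  3 to go: {0,1,3} 3  {0,3,5} 3  {0,3,6} 3  {1,3,5} 6  {1,3,6} 6  {1,4,6} 3  {1,5,6} 6  {2,4,6} 1  {3,4,6} 3  {3,5,6} 6  {4,5,6} 3
  4 to go: {0,1,3,5} 12  {0,1,3,6} 12  {0,3,4,6} 6  {0,3,5,6} 12  {1,2,4,6} 4  {1,3,4,6} 12  {1,3,5,6} 24  {1,4,5,6} 12  {2,3,4,6} 4  {2,4,5,6} 4  {3,4,5,6} 12
  5 to go: {0,1,3,4,6} 30  {0,1,3,5,6} 60  {0,2,3,4,6} 10  {0,3,4,5,6} 30  {1,2,3,4,6} 20  {1,2,4,5,6} 20  {1,3,4,5,6} 60  {2,3,4,5,6} 20
  if 0:a drops first: 120 orders
  if 1:d drops first: 60 orders
  if 2:f drops first: 180 orders
  if 5:e drops first: 60 orders
heap linearizations: 420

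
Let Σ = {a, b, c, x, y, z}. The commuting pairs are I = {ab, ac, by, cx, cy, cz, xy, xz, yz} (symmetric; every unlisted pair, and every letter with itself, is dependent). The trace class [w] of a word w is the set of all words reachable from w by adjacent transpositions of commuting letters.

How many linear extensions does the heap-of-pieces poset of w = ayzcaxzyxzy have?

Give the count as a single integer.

1980

0(a) covers ∅
1(y) covers 0:a
2(z) covers 0:a
3(c) covers ∅
4(a) covers 1:y, 2:z
5(x) covers 4:a
6(z) covers 4:a
7(y) covers 4:a
8(x) covers 5:x
9(z) covers 6:z
10(y) covers 7:y
floor of heap: 0:a, 3:c
completions by unplaced set U, small U first (add the entries for U minus each lowest piece of U):
  |U|=1: {3}:1  {8}:1  {9}:1  {10}:1
  |U|=2: {3,8}:2  {3,9}:2  {3,10}:2  {5,8}:1  {6,9}:1  {7,10}:1  {8,9}:2  {8,10}:2  {9,10}:2
  |U|=3: {3,5,8}:3  {3,6,9}:3  {3,7,10}:3  {3,8,9}:6  {3,8,10}:6  {3,9,10}:6  {5,8,9}:3  {5,8,10}:3  {6,8,9}:3  {6,9,10}:3  {7,8,10}:3  {7,9,10}:3  {8,9,10}:6
  |U|=4: {3,5,8,9}:12  {3,5,8,10}:12  {3,6,8,9}:12  {3,6,9,10}:12  {3,7,8,10}:12  {3,7,9,10}:12  {3,8,9,10}:24  {5,6,8,9}:6  {5,7,8,10}:6  {5,8,9,10}:12  {6,7,9,10}:6  {6,8,9,10}:12  {7,8,9,10}:12
  |U|=5: {3,5,6,8,9}:30  {3,5,7,8,10}:30  {3,5,8,9,10}:60  {3,6,7,9,10}:30  {3,6,8,9,10}:60  {3,7,8,9,10}:60  {5,6,8,9,10}:30  {5,7,8,9,10}:30  {6,7,8,9,10}:30
  |U|=6: {3,5,6,8,9,10}:180  {3,5,7,8,9,10}:180  {3,6,7,8,9,10}:180  {5,6,7,8,9,10}:90
  |U|=7: {3,5,6,7,8,9,10}:630  {4,5,6,7,8,9,10}:90
  |U|=8: {1,4,5,6,7,8,9,10}:90  {2,4,5,6,7,8,9,10}:90  {3,4,5,6,7,8,9,10}:720
  |U|=9: {1,2,4,5,6,7,8,9,10}:180  {1,3,4,5,6,7,8,9,10}:810  {2,3,4,5,6,7,8,9,10}:810
  start at 0(a): 1800
  start at 3(c): 180
sum over floor = 1980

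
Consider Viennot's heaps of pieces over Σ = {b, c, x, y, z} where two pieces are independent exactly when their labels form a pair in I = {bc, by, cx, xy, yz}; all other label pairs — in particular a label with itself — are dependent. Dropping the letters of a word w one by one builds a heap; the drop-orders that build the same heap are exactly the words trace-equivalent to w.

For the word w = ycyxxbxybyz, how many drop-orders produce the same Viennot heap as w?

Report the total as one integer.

455

0(y) covers ∅
1(c) covers 0:y
2(y) covers 1:c
3(x) covers ∅
4(x) covers 3:x
5(b) covers 4:x
6(x) covers 5:b
7(y) covers 2:y
8(b) covers 6:x
9(y) covers 7:y
10(z) covers 1:c, 8:b
floor of heap: 0:y, 3:x
completions by unplaced set U, small U first (add the entries for U minus each lowest piece of U):
  |U|=1: {9}:1  {10}:1
  |U|=2: {7,9}:1  {8,10}:1  {9,10}:2
  |U|=3: {2,7,9}:1  {6,8,10}:1  {7,9,10}:3  {8,9,10}:3
  |U|=4: {2,7,9,10}:4  {5,6,8,10}:1  {6,8,9,10}:4  {7,8,9,10}:6
  |U|=5: {1,2,7,9,10}:4  {2,7,8,9,10}:10  {4,5,6,8,10}:1  {5,6,8,9,10}:5  {6,7,8,9,10}:10
  |U|=6: {0,1,2,7,9,10}:4  {1,2,7,8,9,10}:14  {2,6,7,8,9,10}:20  {3,4,5,6,8,10}:1  {4,5,6,8,9,10}:6  {5,6,7,8,9,10}:15
  |U|=7: {0,1,2,7,8,9,10}:18  {1,2,6,7,8,9,10}:34  {2,5,6,7,8,9,10}:35  {3,4,5,6,8,9,10}:7  {4,5,6,7,8,9,10}:21
  |U|=8: {0,1,2,6,7,8,9,10}:52  {1,2,5,6,7,8,9,10}:69  {2,4,5,6,7,8,9,10}:56  {3,4,5,6,7,8,9,10}:28
  |U|=9: {0,1,2,5,6,7,8,9,10}:121  {1,2,4,5,6,7,8,9,10}:125  {2,3,4,5,6,7,8,9,10}:84
  start at 0(y): 209
  start at 3(x): 246
sum over floor = 455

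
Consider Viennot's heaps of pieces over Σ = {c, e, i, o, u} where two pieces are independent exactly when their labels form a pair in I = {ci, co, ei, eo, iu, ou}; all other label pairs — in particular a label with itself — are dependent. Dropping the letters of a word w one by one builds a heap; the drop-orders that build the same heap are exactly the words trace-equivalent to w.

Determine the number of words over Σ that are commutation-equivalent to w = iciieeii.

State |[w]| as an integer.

#0=i has no predecessor
#1=c has no predecessor
#2=i depends on [0:i]
#3=i depends on [2:i]
#4=e depends on [1:c]
#5=e depends on [4:e]
#6=i depends on [3:i]
#7=i depends on [6:i]
sources: [0:i, 1:c]
N(rest) = Σ N(rest − s) over sources s of rest; N(one piece) = 1:
  size 1 → [5]=1  [7]=1
  size 2 → [4,5]=1  [5,7]=2  [6,7]=1
  size 3 → [1,4,5]=1  [3,6,7]=1  [4,5,7]=3  [5,6,7]=3
  size 4 → [1,4,5,7]=4  [2,3,6,7]=1  [3,5,6,7]=4  [4,5,6,7]=6
  size 5 → [0,2,3,6,7]=1  [1,4,5,6,7]=10  [2,3,5,6,7]=5  [3,4,5,6,7]=10
  size 6 → [0,2,3,5,6,7]=6  [1,3,4,5,6,7]=20  [2,3,4,5,6,7]=15
  first=0(i) contributes 35
  first=1(c) contributes 21
|[w]| = 56

56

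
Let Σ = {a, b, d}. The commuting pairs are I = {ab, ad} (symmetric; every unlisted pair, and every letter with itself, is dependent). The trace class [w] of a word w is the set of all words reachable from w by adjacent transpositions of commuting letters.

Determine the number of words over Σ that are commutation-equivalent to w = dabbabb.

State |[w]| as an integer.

#0=d has no predecessor
#1=a has no predecessor
#2=b depends on [0:d]
#3=b depends on [2:b]
#4=a depends on [1:a]
#5=b depends on [3:b]
#6=b depends on [5:b]
sources: [0:d, 1:a]
N(rest) = Σ N(rest − s) over sources s of rest; N(one piece) = 1:
  size 1 → [4]=1  [6]=1
  size 2 → [1,4]=1  [4,6]=2  [5,6]=1
  size 3 → [1,4,6]=3  [3,5,6]=1  [4,5,6]=3
  size 4 → [1,4,5,6]=6  [2,3,5,6]=1  [3,4,5,6]=4
  size 5 → [0,2,3,5,6]=1  [1,3,4,5,6]=10  [2,3,4,5,6]=5
  first=0(d) contributes 15
  first=1(a) contributes 6
|[w]| = 21

21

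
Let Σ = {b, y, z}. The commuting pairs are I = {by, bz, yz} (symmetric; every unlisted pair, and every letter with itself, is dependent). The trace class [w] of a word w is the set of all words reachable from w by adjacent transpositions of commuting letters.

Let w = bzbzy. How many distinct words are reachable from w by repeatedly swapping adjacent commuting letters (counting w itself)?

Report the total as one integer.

drop 0:b onto floor
drop 1:z onto floor
drop 2:b onto {0:b}
drop 3:z onto {1:z}
drop 4:y onto floor
ground layer = {0:b, 1:z, 4:y}
drop-orders for the pieces not yet dropped (sum over which currently-grounded one goes next):
  1 to go: {2} 1  {3} 1  {4} 1
  2 to go: {0,2} 1  {1,3} 1  {2,3} 2  {2,4} 2  {3,4} 2
  3 to go: {0,2,3} 3  {0,2,4} 3  {1,2,3} 3  {1,3,4} 3  {2,3,4} 6
  if 0:b drops first: 12 orders
  if 1:z drops first: 12 orders
  if 4:y drops first: 6 orders
heap linearizations: 30

30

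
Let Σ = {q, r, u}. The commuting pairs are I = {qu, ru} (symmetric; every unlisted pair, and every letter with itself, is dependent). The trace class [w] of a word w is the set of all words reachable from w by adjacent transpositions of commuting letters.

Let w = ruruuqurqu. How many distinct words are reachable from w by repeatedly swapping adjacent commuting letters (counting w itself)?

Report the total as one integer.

#0=r has no predecessor
#1=u has no predecessor
#2=r depends on [0:r]
#3=u depends on [1:u]
#4=u depends on [3:u]
#5=q depends on [2:r]
#6=u depends on [4:u]
#7=r depends on [5:q]
#8=q depends on [7:r]
#9=u depends on [6:u]
sources: [0:r, 1:u]
N(rest) = Σ N(rest − s) over sources s of rest; N(one piece) = 1:
  size 1 → [8]=1  [9]=1
  size 2 → [6,9]=1  [7,8]=1  [8,9]=2
  size 3 → [4,6,9]=1  [5,7,8]=1  [6,8,9]=3  [7,8,9]=3
  size 4 → [2,5,7,8]=1  [3,4,6,9]=1  [4,6,8,9]=4  [5,7,8,9]=4  [6,7,8,9]=6
  size 5 → [0,2,5,7,8]=1  [1,3,4,6,9]=1  [2,5,7,8,9]=5  [3,4,6,8,9]=5  [4,6,7,8,9]=10  [5,6,7,8,9]=10
  size 6 → [0,2,5,7,8,9]=6  [1,3,4,6,8,9]=6  [2,5,6,7,8,9]=15  [3,4,6,7,8,9]=15  [4,5,6,7,8,9]=20
  size 7 → [0,2,5,6,7,8,9]=21  [1,3,4,6,7,8,9]=21  [2,4,5,6,7,8,9]=35  [3,4,5,6,7,8,9]=35
  size 8 → [0,2,4,5,6,7,8,9]=56  [1,3,4,5,6,7,8,9]=56  [2,3,4,5,6,7,8,9]=70
  first=0(r) contributes 126
  first=1(u) contributes 126
|[w]| = 252

252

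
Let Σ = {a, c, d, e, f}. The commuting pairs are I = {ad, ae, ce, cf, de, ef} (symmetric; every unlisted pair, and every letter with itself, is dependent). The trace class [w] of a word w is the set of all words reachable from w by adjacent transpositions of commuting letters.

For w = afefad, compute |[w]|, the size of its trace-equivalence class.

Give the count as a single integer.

drop 0:a onto floor
drop 1:f onto {0:a}
drop 2:e onto floor
drop 3:f onto {1:f}
drop 4:a onto {3:f}
drop 5:d onto {3:f}
ground layer = {0:a, 2:e}
drop-orders for the pieces not yet dropped (sum over which currently-grounded one goes next):
  1 to go: {2} 1  {4} 1  {5} 1
  2 to go: {2,4} 2  {2,5} 2  {4,5} 2
  3 to go: {2,4,5} 6  {3,4,5} 2
  4 to go: {1,3,4,5} 2  {2,3,4,5} 8
  if 0:a drops first: 10 orders
  if 2:e drops first: 2 orders
heap linearizations: 12

12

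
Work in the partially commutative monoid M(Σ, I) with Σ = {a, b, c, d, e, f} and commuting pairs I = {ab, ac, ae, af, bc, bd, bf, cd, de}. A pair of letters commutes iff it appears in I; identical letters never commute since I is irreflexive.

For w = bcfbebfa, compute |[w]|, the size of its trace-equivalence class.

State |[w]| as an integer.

drop 0:b onto floor
drop 1:c onto floor
drop 2:f onto {1:c}
drop 3:b onto {0:b}
drop 4:e onto {2:f, 3:b}
drop 5:b onto {4:e}
drop 6:f onto {4:e}
drop 7:a onto floor
ground layer = {0:b, 1:c, 7:a}
drop-orders for the pieces not yet dropped (sum over which currently-grounded one goes next):
  1 to go: {5} 1  {6} 1  {7} 1
  2 to go: {5,6} 2  {5,7} 2  {6,7} 2
  3 to go: {4,5,6} 2  {5,6,7} 6
  4 to go: {2,4,5,6} 2  {3,4,5,6} 2  {4,5,6,7} 8
  5 to go: {0,3,4,5,6} 2  {1,2,4,5,6} 2  {2,3,4,5,6} 4  {2,4,5,6,7} 10  {3,4,5,6,7} 10
  6 to go: {0,2,3,4,5,6} 6  {0,3,4,5,6,7} 12  {1,2,3,4,5,6} 6  {1,2,4,5,6,7} 12  {2,3,4,5,6,7} 24
  if 0:b drops first: 42 orders
  if 1:c drops first: 42 orders
  if 7:a drops first: 12 orders
heap linearizations: 96

96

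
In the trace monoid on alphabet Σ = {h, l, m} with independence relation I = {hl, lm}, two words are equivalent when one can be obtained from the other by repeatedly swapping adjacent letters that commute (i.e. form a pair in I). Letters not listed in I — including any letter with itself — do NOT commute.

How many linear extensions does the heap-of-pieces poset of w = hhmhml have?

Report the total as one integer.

6

0(h) covers ∅
1(h) covers 0:h
2(m) covers 1:h
3(h) covers 2:m
4(m) covers 3:h
5(l) covers ∅
floor of heap: 0:h, 5:l
completions by unplaced set U, small U first (add the entries for U minus each lowest piece of U):
  |U|=1: {4}:1  {5}:1
  |U|=2: {3,4}:1  {4,5}:2
  |U|=3: {2,3,4}:1  {3,4,5}:3
  |U|=4: {1,2,3,4}:1  {2,3,4,5}:4
  start at 0(h): 5
  start at 5(l): 1
sum over floor = 6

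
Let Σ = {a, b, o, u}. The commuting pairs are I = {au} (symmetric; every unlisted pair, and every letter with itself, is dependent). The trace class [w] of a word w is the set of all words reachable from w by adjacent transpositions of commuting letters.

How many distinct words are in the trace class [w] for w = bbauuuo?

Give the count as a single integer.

drop 0:b onto floor
drop 1:b onto {0:b}
drop 2:a onto {1:b}
drop 3:u onto {1:b}
drop 4:u onto {3:u}
drop 5:u onto {4:u}
drop 6:o onto {2:a, 5:u}
ground layer = {0:b}
drop-orders for the pieces not yet dropped (sum over which currently-grounded one goes next):
  1 to go: {6} 1
  2 to go: {2,6} 1  {5,6} 1
  3 to go: {2,5,6} 2  {4,5,6} 1
  4 to go: {2,4,5,6} 3  {3,4,5,6} 1
  5 to go: {2,3,4,5,6} 4
  if 0:b drops first: 4 orders

4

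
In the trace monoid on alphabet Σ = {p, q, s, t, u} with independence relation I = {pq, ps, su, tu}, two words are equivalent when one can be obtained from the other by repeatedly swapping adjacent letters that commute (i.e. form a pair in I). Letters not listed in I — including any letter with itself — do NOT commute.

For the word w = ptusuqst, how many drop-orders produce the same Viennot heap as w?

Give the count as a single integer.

drop 0:p onto floor
drop 1:t onto {0:p}
drop 2:u onto {0:p}
drop 3:s onto {1:t}
drop 4:u onto {2:u}
drop 5:q onto {3:s, 4:u}
drop 6:s onto {5:q}
drop 7:t onto {6:s}
ground layer = {0:p}
drop-orders for the pieces not yet dropped (sum over which currently-grounded one goes next):
  1 to go: {7} 1
  2 to go: {6,7} 1
  3 to go: {5,6,7} 1
  4 to go: {3,5,6,7} 1  {4,5,6,7} 1
  5 to go: {1,3,5,6,7} 1  {2,4,5,6,7} 1  {3,4,5,6,7} 2
  6 to go: {1,3,4,5,6,7} 3  {2,3,4,5,6,7} 3
  if 0:p drops first: 6 orders

6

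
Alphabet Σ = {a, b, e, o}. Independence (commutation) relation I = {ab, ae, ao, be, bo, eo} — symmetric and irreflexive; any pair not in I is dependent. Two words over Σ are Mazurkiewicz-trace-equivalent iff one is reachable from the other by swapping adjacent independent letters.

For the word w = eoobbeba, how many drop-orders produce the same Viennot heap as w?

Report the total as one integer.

piece 0:e — minimal
piece 1:o — minimal
piece 2:o rests on {1:o}
piece 3:b — minimal
piece 4:b rests on {3:b}
piece 5:e rests on {0:e}
piece 6:b rests on {4:b}
piece 7:a — minimal
minimal pieces: {0:e, 1:o, 3:b, 7:a}
ways to finish when only these pieces remain (= sum over removing one remaining piece with nothing left below it):
  1 left: {2}→1  {5}→1  {6}→1  {7}→1
  2 left: {0,5}→1  {1,2}→1  {2,5}→2  {2,6}→2  {2,7}→2  {4,6}→1  {5,6}→2  {5,7}→2  {6,7}→2
  3 left: {0,2,5}→3  {0,5,6}→3  {0,5,7}→3  {1,2,5}→3  {1,2,6}→3  {1,2,7}→3  {2,4,6}→3  {2,5,6}→6  {2,5,7}→6  {2,6,7}→6  {3,4,6}→1  {4,5,6}→3  {4,6,7}→3  {5,6,7}→6
  4 left: {0,1,2,5}→6  {0,2,5,6}→12  {0,2,5,7}→12  {0,4,5,6}→6  {0,5,6,7}→12  {1,2,4,6}→6  {1,2,5,6}→12  {1,2,5,7}→12  {1,2,6,7}→12  {2,3,4,6}→4  {2,4,5,6}→12  {2,4,6,7}→12  {2,5,6,7}→24  {3,4,5,6}→4  {3,4,6,7}→4  {4,5,6,7}→12
  5 left: {0,1,2,5,6}→30  {0,1,2,5,7}→30  {0,2,4,5,6}→30  {0,2,5,6,7}→60  {0,3,4,5,6}→10  {0,4,5,6,7}→30  {1,2,3,4,6}→10  {1,2,4,5,6}→30  {1,2,4,6,7}→30  {1,2,5,6,7}→60  {2,3,4,5,6}→20  {2,3,4,6,7}→20  {2,4,5,6,7}→60  {3,4,5,6,7}→20
  6 left: {0,1,2,4,5,6}→90  {0,1,2,5,6,7}→180  {0,2,3,4,5,6}→60  {0,2,4,5,6,7}→180  {0,3,4,5,6,7}→60  {1,2,3,4,5,6}→60  {1,2,3,4,6,7}→60  {1,2,4,5,6,7}→180  {2,3,4,5,6,7}→120
  placing 0:e first → 420 extensions
  placing 1:o first → 420 extensions
  placing 3:b first → 630 extensions
  placing 7:a first → 210 extensions
total linear extensions = 1680

1680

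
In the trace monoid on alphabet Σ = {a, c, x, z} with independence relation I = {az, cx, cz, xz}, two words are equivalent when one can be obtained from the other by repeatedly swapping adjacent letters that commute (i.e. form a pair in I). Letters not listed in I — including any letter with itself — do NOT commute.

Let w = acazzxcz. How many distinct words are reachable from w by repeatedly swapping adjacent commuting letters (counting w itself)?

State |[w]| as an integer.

0(a) covers ∅
1(c) covers 0:a
2(a) covers 1:c
3(z) covers ∅
4(z) covers 3:z
5(x) covers 2:a
6(c) covers 2:a
7(z) covers 4:z
floor of heap: 0:a, 3:z
completions by unplaced set U, small U first (add the entries for U minus each lowest piece of U):
  |U|=1: {5}:1  {6}:1  {7}:1
  |U|=2: {4,7}:1  {5,6}:2  {5,7}:2  {6,7}:2
  |U|=3: {2,5,6}:2  {3,4,7}:1  {4,5,7}:3  {4,6,7}:3  {5,6,7}:6
  |U|=4: {1,2,5,6}:2  {2,5,6,7}:8  {3,4,5,7}:4  {3,4,6,7}:4  {4,5,6,7}:12
  |U|=5: {0,1,2,5,6}:2  {1,2,5,6,7}:10  {2,4,5,6,7}:20  {3,4,5,6,7}:20
  |U|=6: {0,1,2,5,6,7}:12  {1,2,4,5,6,7}:30  {2,3,4,5,6,7}:40
  start at 0(a): 70
  start at 3(z): 42
sum over floor = 112

112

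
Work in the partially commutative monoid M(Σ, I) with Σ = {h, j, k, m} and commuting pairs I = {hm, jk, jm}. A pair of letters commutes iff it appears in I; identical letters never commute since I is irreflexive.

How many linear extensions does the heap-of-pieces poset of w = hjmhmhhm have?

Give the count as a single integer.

0(h) covers ∅
1(j) covers 0:h
2(m) covers ∅
3(h) covers 1:j
4(m) covers 2:m
5(h) covers 3:h
6(h) covers 5:h
7(m) covers 4:m
floor of heap: 0:h, 2:m
completions by unplaced set U, small U first (add the entries for U minus each lowest piece of U):
  |U|=1: {6}:1  {7}:1
  |U|=2: {4,7}:1  {5,6}:1  {6,7}:2
  |U|=3: {2,4,7}:1  {3,5,6}:1  {4,6,7}:3  {5,6,7}:3
  |U|=4: {1,3,5,6}:1  {2,4,6,7}:4  {3,5,6,7}:4  {4,5,6,7}:6
  |U|=5: {0,1,3,5,6}:1  {1,3,5,6,7}:5  {2,4,5,6,7}:10  {3,4,5,6,7}:10
  |U|=6: {0,1,3,5,6,7}:6  {1,3,4,5,6,7}:15  {2,3,4,5,6,7}:20
  start at 0(h): 35
  start at 2(m): 21
sum over floor = 56

56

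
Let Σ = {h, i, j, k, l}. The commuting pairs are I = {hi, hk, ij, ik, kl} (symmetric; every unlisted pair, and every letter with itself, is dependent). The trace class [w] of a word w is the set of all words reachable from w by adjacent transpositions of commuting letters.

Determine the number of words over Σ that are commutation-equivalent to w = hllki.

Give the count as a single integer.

5

drop 0:h onto floor
drop 1:l onto {0:h}
drop 2:l onto {1:l}
drop 3:k onto floor
drop 4:i onto {2:l}
ground layer = {0:h, 3:k}
drop-orders for the pieces not yet dropped (sum over which currently-grounded one goes next):
  1 to go: {3} 1  {4} 1
  2 to go: {2,4} 1  {3,4} 2
  3 to go: {1,2,4} 1  {2,3,4} 3
  if 0:h drops first: 4 orders
  if 3:k drops first: 1 orders
heap linearizations: 5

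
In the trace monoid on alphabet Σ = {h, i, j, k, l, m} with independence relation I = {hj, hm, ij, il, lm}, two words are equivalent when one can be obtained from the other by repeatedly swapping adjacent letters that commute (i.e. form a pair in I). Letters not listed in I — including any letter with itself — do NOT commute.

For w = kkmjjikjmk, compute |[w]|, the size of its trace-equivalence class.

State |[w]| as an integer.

3

piece 0:k — minimal
piece 1:k rests on {0:k}
piece 2:m rests on {1:k}
piece 3:j rests on {2:m}
piece 4:j rests on {3:j}
piece 5:i rests on {2:m}
piece 6:k rests on {4:j, 5:i}
piece 7:j rests on {6:k}
piece 8:m rests on {7:j}
piece 9:k rests on {8:m}
minimal pieces: {0:k}
ways to finish when only these pieces remain (= sum over removing one remaining piece with nothing left below it):
  1 left: {9}→1
  2 left: {8,9}→1
  3 left: {7,8,9}→1
  4 left: {6,7,8,9}→1
  5 left: {4,6,7,8,9}→1  {5,6,7,8,9}→1
  6 left: {3,4,6,7,8,9}→1  {4,5,6,7,8,9}→2
  7 left: {3,4,5,6,7,8,9}→3
  8 left: {2,3,4,5,6,7,8,9}→3
  placing 0:k first → 3 extensions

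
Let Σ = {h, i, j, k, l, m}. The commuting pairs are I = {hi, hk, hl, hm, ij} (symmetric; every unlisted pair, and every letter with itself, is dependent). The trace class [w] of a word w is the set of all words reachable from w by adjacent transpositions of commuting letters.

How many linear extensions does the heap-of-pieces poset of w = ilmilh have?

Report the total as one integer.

drop 0:i onto floor
drop 1:l onto {0:i}
drop 2:m onto {1:l}
drop 3:i onto {2:m}
drop 4:l onto {3:i}
drop 5:h onto floor
ground layer = {0:i, 5:h}
drop-orders for the pieces not yet dropped (sum over which currently-grounded one goes next):
  1 to go: {4} 1  {5} 1
  2 to go: {3,4} 1  {4,5} 2
  3 to go: {2,3,4} 1  {3,4,5} 3
  4 to go: {1,2,3,4} 1  {2,3,4,5} 4
  if 0:i drops first: 5 orders
  if 5:h drops first: 1 orders
heap linearizations: 6

6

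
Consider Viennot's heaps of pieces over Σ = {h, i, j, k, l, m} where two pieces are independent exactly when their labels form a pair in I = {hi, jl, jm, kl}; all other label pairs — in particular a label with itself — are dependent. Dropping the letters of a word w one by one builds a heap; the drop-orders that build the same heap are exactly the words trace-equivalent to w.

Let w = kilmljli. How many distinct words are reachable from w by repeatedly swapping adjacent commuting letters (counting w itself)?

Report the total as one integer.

5

#0=k has no predecessor
#1=i depends on [0:k]
#2=l depends on [1:i]
#3=m depends on [2:l]
#4=l depends on [3:m]
#5=j depends on [1:i]
#6=l depends on [4:l]
#7=i depends on [5:j, 6:l]
sources: [0:k]
N(rest) = Σ N(rest − s) over sources s of rest; N(one piece) = 1:
  size 1 → [7]=1
  size 2 → [5,7]=1  [6,7]=1
  size 3 → [4,6,7]=1  [5,6,7]=2
  size 4 → [3,4,6,7]=1  [4,5,6,7]=3
  size 5 → [2,3,4,6,7]=1  [3,4,5,6,7]=4
  size 6 → [2,3,4,5,6,7]=5
  first=0(k) contributes 5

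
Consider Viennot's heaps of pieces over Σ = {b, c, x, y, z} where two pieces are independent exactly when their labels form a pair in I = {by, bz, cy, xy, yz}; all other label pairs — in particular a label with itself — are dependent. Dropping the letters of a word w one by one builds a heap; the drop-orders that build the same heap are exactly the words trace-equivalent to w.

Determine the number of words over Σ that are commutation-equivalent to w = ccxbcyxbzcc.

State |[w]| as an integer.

22

0(c) covers ∅
1(c) covers 0:c
2(x) covers 1:c
3(b) covers 2:x
4(c) covers 3:b
5(y) covers ∅
6(x) covers 4:c
7(b) covers 6:x
8(z) covers 6:x
9(c) covers 7:b, 8:z
10(c) covers 9:c
floor of heap: 0:c, 5:y
completions by unplaced set U, small U first (add the entries for U minus each lowest piece of U):
  |U|=1: {5}:1  {10}:1
  |U|=2: {5,10}:2  {9,10}:1
  |U|=3: {5,9,10}:3  {7,9,10}:1  {8,9,10}:1
  |U|=4: {5,7,9,10}:4  {5,8,9,10}:4  {7,8,9,10}:2
  |U|=5: {5,7,8,9,10}:10  {6,7,8,9,10}:2
  |U|=6: {4,6,7,8,9,10}:2  {5,6,7,8,9,10}:12
  |U|=7: {3,4,6,7,8,9,10}:2  {4,5,6,7,8,9,10}:14
  |U|=8: {2,3,4,6,7,8,9,10}:2  {3,4,5,6,7,8,9,10}:16
  |U|=9: {1,2,3,4,6,7,8,9,10}:2  {2,3,4,5,6,7,8,9,10}:18
  start at 0(c): 20
  start at 5(y): 2
sum over floor = 22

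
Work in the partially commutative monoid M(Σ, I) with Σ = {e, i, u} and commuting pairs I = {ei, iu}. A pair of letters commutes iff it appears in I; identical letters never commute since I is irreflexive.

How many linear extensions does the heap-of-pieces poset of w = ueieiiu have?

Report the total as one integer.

0(u) covers ∅
1(e) covers 0:u
2(i) covers ∅
3(e) covers 1:e
4(i) covers 2:i
5(i) covers 4:i
6(u) covers 3:e
floor of heap: 0:u, 2:i
completions by unplaced set U, small U first (add the entries for U minus each lowest piece of U):
  |U|=1: {5}:1  {6}:1
  |U|=2: {3,6}:1  {4,5}:1  {5,6}:2
  |U|=3: {1,3,6}:1  {2,4,5}:1  {3,5,6}:3  {4,5,6}:3
  |U|=4: {0,1,3,6}:1  {1,3,5,6}:4  {2,4,5,6}:4  {3,4,5,6}:6
  |U|=5: {0,1,3,5,6}:5  {1,3,4,5,6}:10  {2,3,4,5,6}:10
  start at 0(u): 20
  start at 2(i): 15
sum over floor = 35

35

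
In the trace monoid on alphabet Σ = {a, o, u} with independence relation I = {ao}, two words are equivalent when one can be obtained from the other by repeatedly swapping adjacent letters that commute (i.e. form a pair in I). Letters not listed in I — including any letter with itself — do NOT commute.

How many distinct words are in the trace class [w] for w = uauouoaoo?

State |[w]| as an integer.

#0=u has no predecessor
#1=a depends on [0:u]
#2=u depends on [1:a]
#3=o depends on [2:u]
#4=u depends on [3:o]
#5=o depends on [4:u]
#6=a depends on [4:u]
#7=o depends on [5:o]
#8=o depends on [7:o]
sources: [0:u]
N(rest) = Σ N(rest − s) over sources s of rest; N(one piece) = 1:
  size 1 → [6]=1  [8]=1
  size 2 → [6,8]=2  [7,8]=1
  size 3 → [5,7,8]=1  [6,7,8]=3
  size 4 → [5,6,7,8]=4
  size 5 → [4,5,6,7,8]=4
  size 6 → [3,4,5,6,7,8]=4
  size 7 → [2,3,4,5,6,7,8]=4
  first=0(u) contributes 4

4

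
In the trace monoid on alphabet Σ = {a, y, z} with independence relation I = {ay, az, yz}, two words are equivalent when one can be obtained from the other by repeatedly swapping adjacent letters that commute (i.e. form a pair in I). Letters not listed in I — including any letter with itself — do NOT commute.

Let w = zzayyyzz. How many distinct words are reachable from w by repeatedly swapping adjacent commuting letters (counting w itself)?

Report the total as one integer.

280

#0=z has no predecessor
#1=z depends on [0:z]
#2=a has no predecessor
#3=y has no predecessor
#4=y depends on [3:y]
#5=y depends on [4:y]
#6=z depends on [1:z]
#7=z depends on [6:z]
sources: [0:z, 2:a, 3:y]
N(rest) = Σ N(rest − s) over sources s of rest; N(one piece) = 1:
  size 1 → [2]=1  [5]=1  [7]=1
  size 2 → [2,5]=2  [2,7]=2  [4,5]=1  [5,7]=2  [6,7]=1
  size 3 → [1,6,7]=1  [2,4,5]=3  [2,5,7]=6  [2,6,7]=3  [3,4,5]=1  [4,5,7]=3  [5,6,7]=3
  size 4 → [0,1,6,7]=1  [1,2,6,7]=4  [1,5,6,7]=4  [2,3,4,5]=4  [2,4,5,7]=12  [2,5,6,7]=12  [3,4,5,7]=4  [4,5,6,7]=6
  size 5 → [0,1,2,6,7]=5  [0,1,5,6,7]=5  [1,2,5,6,7]=20  [1,4,5,6,7]=10  [2,3,4,5,7]=20  [2,4,5,6,7]=30  [3,4,5,6,7]=10
  size 6 → [0,1,2,5,6,7]=30  [0,1,4,5,6,7]=15  [1,2,4,5,6,7]=60  [1,3,4,5,6,7]=20  [2,3,4,5,6,7]=60
  first=0(z) contributes 140
  first=2(a) contributes 35
  first=3(y) contributes 105
|[w]| = 280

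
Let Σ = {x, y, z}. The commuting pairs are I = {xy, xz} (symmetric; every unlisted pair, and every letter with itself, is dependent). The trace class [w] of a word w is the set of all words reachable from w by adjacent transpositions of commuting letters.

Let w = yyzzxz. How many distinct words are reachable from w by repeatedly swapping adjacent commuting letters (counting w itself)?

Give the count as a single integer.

6

#0=y has no predecessor
#1=y depends on [0:y]
#2=z depends on [1:y]
#3=z depends on [2:z]
#4=x has no predecessor
#5=z depends on [3:z]
sources: [0:y, 4:x]
N(rest) = Σ N(rest − s) over sources s of rest; N(one piece) = 1:
  size 1 → [4]=1  [5]=1
  size 2 → [3,5]=1  [4,5]=2
  size 3 → [2,3,5]=1  [3,4,5]=3
  size 4 → [1,2,3,5]=1  [2,3,4,5]=4
  first=0(y) contributes 5
  first=4(x) contributes 1
|[w]| = 6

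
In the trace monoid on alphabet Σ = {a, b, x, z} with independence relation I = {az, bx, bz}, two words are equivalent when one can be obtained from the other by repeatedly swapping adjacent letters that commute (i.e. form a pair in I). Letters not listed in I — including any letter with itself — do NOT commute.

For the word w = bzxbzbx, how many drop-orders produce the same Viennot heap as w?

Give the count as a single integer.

piece 0:b — minimal
piece 1:z — minimal
piece 2:x rests on {1:z}
piece 3:b rests on {0:b}
piece 4:z rests on {2:x}
piece 5:b rests on {3:b}
piece 6:x rests on {4:z}
minimal pieces: {0:b, 1:z}
ways to finish when only these pieces remain (= sum over removing one remaining piece with nothing left below it):
  1 left: {5}→1  {6}→1
  2 left: {3,5}→1  {4,6}→1  {5,6}→2
  3 left: {0,3,5}→1  {2,4,6}→1  {3,5,6}→3  {4,5,6}→3
  4 left: {0,3,5,6}→4  {1,2,4,6}→1  {2,4,5,6}→4  {3,4,5,6}→6
  5 left: {0,3,4,5,6}→10  {1,2,4,5,6}→5  {2,3,4,5,6}→10
  placing 0:b first → 15 extensions
  placing 1:z first → 20 extensions
total linear extensions = 35

35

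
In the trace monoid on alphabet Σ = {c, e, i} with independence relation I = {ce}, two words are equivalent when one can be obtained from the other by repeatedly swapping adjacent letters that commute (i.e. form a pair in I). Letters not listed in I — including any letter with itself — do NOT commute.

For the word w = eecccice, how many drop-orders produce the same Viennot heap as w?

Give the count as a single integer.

0(e) covers ∅
1(e) covers 0:e
2(c) covers ∅
3(c) covers 2:c
4(c) covers 3:c
5(i) covers 1:e, 4:c
6(c) covers 5:i
7(e) covers 5:i
floor of heap: 0:e, 2:c
completions by unplaced set U, small U first (add the entries for U minus each lowest piece of U):
  |U|=1: {6}:1  {7}:1
  |U|=2: {6,7}:2
  |U|=3: {5,6,7}:2
  |U|=4: {1,5,6,7}:2  {4,5,6,7}:2
  |U|=5: {0,1,5,6,7}:2  {1,4,5,6,7}:4  {3,4,5,6,7}:2
  |U|=6: {0,1,4,5,6,7}:6  {1,3,4,5,6,7}:6  {2,3,4,5,6,7}:2
  start at 0(e): 8
  start at 2(c): 12
sum over floor = 20

20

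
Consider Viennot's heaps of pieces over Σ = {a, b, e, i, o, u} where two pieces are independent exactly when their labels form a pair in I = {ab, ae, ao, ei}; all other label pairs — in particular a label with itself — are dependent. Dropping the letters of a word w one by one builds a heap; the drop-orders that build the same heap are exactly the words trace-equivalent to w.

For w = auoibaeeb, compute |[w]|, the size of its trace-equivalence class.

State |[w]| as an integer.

5

drop 0:a onto floor
drop 1:u onto {0:a}
drop 2:o onto {1:u}
drop 3:i onto {2:o}
drop 4:b onto {3:i}
drop 5:a onto {3:i}
drop 6:e onto {4:b}
drop 7:e onto {6:e}
drop 8:b onto {7:e}
ground layer = {0:a}
drop-orders for the pieces not yet dropped (sum over which currently-grounded one goes next):
  1 to go: {5} 1  {8} 1
  2 to go: {5,8} 2  {7,8} 1
  3 to go: {5,7,8} 3  {6,7,8} 1
  4 to go: {4,6,7,8} 1  {5,6,7,8} 4
  5 to go: {4,5,6,7,8} 5
  6 to go: {3,4,5,6,7,8} 5
  7 to go: {2,3,4,5,6,7,8} 5
  if 0:a drops first: 5 orders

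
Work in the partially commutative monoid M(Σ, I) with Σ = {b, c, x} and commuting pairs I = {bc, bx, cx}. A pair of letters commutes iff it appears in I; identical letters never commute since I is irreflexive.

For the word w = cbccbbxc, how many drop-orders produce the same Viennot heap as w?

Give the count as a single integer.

piece 0:c — minimal
piece 1:b — minimal
piece 2:c rests on {0:c}
piece 3:c rests on {2:c}
piece 4:b rests on {1:b}
piece 5:b rests on {4:b}
piece 6:x — minimal
piece 7:c rests on {3:c}
minimal pieces: {0:c, 1:b, 6:x}
ways to finish when only these pieces remain (= sum over removing one remaining piece with nothing left below it):
  1 left: {5}→1  {6}→1  {7}→1
  2 left: {3,7}→1  {4,5}→1  {5,6}→2  {5,7}→2  {6,7}→2
  3 left: {1,4,5}→1  {2,3,7}→1  {3,5,7}→3  {3,6,7}→3  {4,5,6}→3  {4,5,7}→3  {5,6,7}→6
  4 left: {0,2,3,7}→1  {1,4,5,6}→4  {1,4,5,7}→4  {2,3,5,7}→4  {2,3,6,7}→4  {3,4,5,7}→6  {3,5,6,7}→12  {4,5,6,7}→12
  5 left: {0,2,3,5,7}→5  {0,2,3,6,7}→5  {1,3,4,5,7}→10  {1,4,5,6,7}→20  {2,3,4,5,7}→10  {2,3,5,6,7}→20  {3,4,5,6,7}→30
  6 left: {0,2,3,4,5,7}→15  {0,2,3,5,6,7}→30  {1,2,3,4,5,7}→20  {1,3,4,5,6,7}→60  {2,3,4,5,6,7}→60
  placing 0:c first → 140 extensions
  placing 1:b first → 105 extensions
  placing 6:x first → 35 extensions
total linear extensions = 280

280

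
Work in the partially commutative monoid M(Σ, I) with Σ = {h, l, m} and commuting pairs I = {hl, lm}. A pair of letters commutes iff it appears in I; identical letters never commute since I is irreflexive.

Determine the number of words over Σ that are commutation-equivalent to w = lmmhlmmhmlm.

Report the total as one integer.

drop 0:l onto floor
drop 1:m onto floor
drop 2:m onto {1:m}
drop 3:h onto {2:m}
drop 4:l onto {0:l}
drop 5:m onto {3:h}
drop 6:m onto {5:m}
drop 7:h onto {6:m}
drop 8:m onto {7:h}
drop 9:l onto {4:l}
drop 10:m onto {8:m}
ground layer = {0:l, 1:m}
drop-orders for the pieces not yet dropped (sum over which currently-grounded one goes next):
  1 to go: {9} 1  {10} 1
  2 to go: {4,9} 1  {8,10} 1  {9,10} 2
  3 to go: {0,4,9} 1  {4,9,10} 3  {7,8,10} 1  {8,9,10} 3
  4 to go: {0,4,9,10} 4  {4,8,9,10} 6  {6,7,8,10} 1  {7,8,9,10} 4
  5 to go: {0,4,8,9,10} 10  {4,7,8,9,10} 10  {5,6,7,8,10} 1  {6,7,8,9,10} 5
  6 to go: {0,4,7,8,9,10} 20  {3,5,6,7,8,10} 1  {4,6,7,8,9,10} 15  {5,6,7,8,9,10} 6
  7 to go: {0,4,6,7,8,9,10} 35  {2,3,5,6,7,8,10} 1  {3,5,6,7,8,9,10} 7  {4,5,6,7,8,9,10} 21
  8 to go: {0,4,5,6,7,8,9,10} 56  {1,2,3,5,6,7,8,10} 1  {2,3,5,6,7,8,9,10} 8  {3,4,5,6,7,8,9,10} 28
  9 to go: {0,3,4,5,6,7,8,9,10} 84  {1,2,3,5,6,7,8,9,10} 9  {2,3,4,5,6,7,8,9,10} 36
  if 0:l drops first: 45 orders
  if 1:m drops first: 120 orders
heap linearizations: 165

165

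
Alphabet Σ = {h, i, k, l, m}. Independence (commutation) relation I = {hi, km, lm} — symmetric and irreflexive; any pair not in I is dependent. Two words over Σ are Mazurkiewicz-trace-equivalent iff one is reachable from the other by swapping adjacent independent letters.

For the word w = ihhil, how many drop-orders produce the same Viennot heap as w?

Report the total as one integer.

6

drop 0:i onto floor
drop 1:h onto floor
drop 2:h onto {1:h}
drop 3:i onto {0:i}
drop 4:l onto {2:h, 3:i}
ground layer = {0:i, 1:h}
drop-orders for the pieces not yet dropped (sum over which currently-grounded one goes next):
  1 to go: {4} 1
  2 to go: {2,4} 1  {3,4} 1
  3 to go: {0,3,4} 1  {1,2,4} 1  {2,3,4} 2
  if 0:i drops first: 3 orders
  if 1:h drops first: 3 orders
heap linearizations: 6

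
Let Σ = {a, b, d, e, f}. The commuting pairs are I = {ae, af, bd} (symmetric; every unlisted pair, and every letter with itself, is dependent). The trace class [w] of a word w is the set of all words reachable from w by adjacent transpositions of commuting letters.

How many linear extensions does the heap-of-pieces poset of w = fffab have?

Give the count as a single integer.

4

0(f) covers ∅
1(f) covers 0:f
2(f) covers 1:f
3(a) covers ∅
4(b) covers 2:f, 3:a
floor of heap: 0:f, 3:a
completions by unplaced set U, small U first (add the entries for U minus each lowest piece of U):
  |U|=1: {4}:1
  |U|=2: {2,4}:1  {3,4}:1
  |U|=3: {1,2,4}:1  {2,3,4}:2
  start at 0(f): 3
  start at 3(a): 1
sum over floor = 4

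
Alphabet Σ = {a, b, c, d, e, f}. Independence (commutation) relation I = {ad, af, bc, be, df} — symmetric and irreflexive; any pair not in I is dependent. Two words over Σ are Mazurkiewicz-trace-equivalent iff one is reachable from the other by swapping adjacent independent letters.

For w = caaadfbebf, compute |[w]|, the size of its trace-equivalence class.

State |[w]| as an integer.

#0=c has no predecessor
#1=a depends on [0:c]
#2=a depends on [1:a]
#3=a depends on [2:a]
#4=d depends on [0:c]
#5=f depends on [0:c]
#6=b depends on [3:a, 4:d, 5:f]
#7=e depends on [3:a, 4:d, 5:f]
#8=b depends on [6:b]
#9=f depends on [7:e, 8:b]
sources: [0:c]
N(rest) = Σ N(rest − s) over sources s of rest; N(one piece) = 1:
  size 1 → [9]=1
  size 2 → [7,9]=1  [8,9]=1
  size 3 → [6,8,9]=1  [7,8,9]=2
  size 4 → [6,7,8,9]=3
  size 5 → [3,6,7,8,9]=3  [4,6,7,8,9]=3  [5,6,7,8,9]=3
  size 6 → [2,3,6,7,8,9]=3  [3,4,6,7,8,9]=6  [3,5,6,7,8,9]=6  [4,5,6,7,8,9]=6
  size 7 → [1,2,3,6,7,8,9]=3  [2,3,4,6,7,8,9]=9  [2,3,5,6,7,8,9]=9  [3,4,5,6,7,8,9]=18
  size 8 → [1,2,3,4,6,7,8,9]=12  [1,2,3,5,6,7,8,9]=12  [2,3,4,5,6,7,8,9]=36
  first=0(c) contributes 60

60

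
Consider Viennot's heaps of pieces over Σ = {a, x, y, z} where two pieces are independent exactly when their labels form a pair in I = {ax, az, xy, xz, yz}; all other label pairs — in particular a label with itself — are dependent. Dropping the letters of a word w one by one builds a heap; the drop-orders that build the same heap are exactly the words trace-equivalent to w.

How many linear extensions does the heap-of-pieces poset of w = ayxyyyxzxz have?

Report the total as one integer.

0(a) covers ∅
1(y) covers 0:a
2(x) covers ∅
3(y) covers 1:y
4(y) covers 3:y
5(y) covers 4:y
6(x) covers 2:x
7(z) covers ∅
8(x) covers 6:x
9(z) covers 7:z
floor of heap: 0:a, 2:x, 7:z
completions by unplaced set U, small U first (add the entries for U minus each lowest piece of U):
  |U|=1: {5}:1  {8}:1  {9}:1
  |U|=2: {4,5}:1  {5,8}:2  {5,9}:2  {6,8}:1  {7,9}:1  {8,9}:2
  |U|=3: {2,6,8}:1  {3,4,5}:1  {4,5,8}:3  {4,5,9}:3  {5,6,8}:3  {5,7,9}:3  {5,8,9}:6  {6,8,9}:3  {7,8,9}:3
  |U|=4: {1,3,4,5}:1  {2,5,6,8}:4  {2,6,8,9}:4  {3,4,5,8}:4  {3,4,5,9}:4  {4,5,6,8}:6  {4,5,7,9}:6  {4,5,8,9}:12  {5,6,8,9}:12  {5,7,8,9}:12  {6,7,8,9}:6
  |U|=5: {0,1,3,4,5}:1  {1,3,4,5,8}:5  {1,3,4,5,9}:5  {2,4,5,6,8}:10  {2,5,6,8,9}:20  {2,6,7,8,9}:10  {3,4,5,6,8}:10  {3,4,5,7,9}:10  {3,4,5,8,9}:20  {4,5,6,8,9}:30  {4,5,7,8,9}:30  {5,6,7,8,9}:30
  |U|=6: {0,1,3,4,5,8}:6  {0,1,3,4,5,9}:6  {1,3,4,5,6,8}:15  {1,3,4,5,7,9}:15  {1,3,4,5,8,9}:30  {2,3,4,5,6,8}:20  {2,4,5,6,8,9}:60  {2,5,6,7,8,9}:60  {3,4,5,6,8,9}:60  {3,4,5,7,8,9}:60  {4,5,6,7,8,9}:90
  |U|=7: {0,1,3,4,5,6,8}:21  {0,1,3,4,5,7,9}:21  {0,1,3,4,5,8,9}:42  {1,2,3,4,5,6,8}:35  {1,3,4,5,6,8,9}:105  {1,3,4,5,7,8,9}:105  {2,3,4,5,6,8,9}:140  {2,4,5,6,7,8,9}:210  {3,4,5,6,7,8,9}:210
  |U|=8: {0,1,2,3,4,5,6,8}:56  {0,1,3,4,5,6,8,9}:168  {0,1,3,4,5,7,8,9}:168  {1,2,3,4,5,6,8,9}:280  {1,3,4,5,6,7,8,9}:420  {2,3,4,5,6,7,8,9}:560
  start at 0(a): 1260
  start at 2(x): 756
  start at 7(z): 504
sum over floor = 2520

2520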